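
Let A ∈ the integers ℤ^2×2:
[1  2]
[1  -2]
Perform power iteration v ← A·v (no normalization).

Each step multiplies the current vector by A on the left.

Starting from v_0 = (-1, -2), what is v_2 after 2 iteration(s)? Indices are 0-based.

v_0 = (-1, -2).
v_1 = A·v_0 = (-5, 3).
v_2 = A·v_1 = (1, -11).

v_2 = (1, -11)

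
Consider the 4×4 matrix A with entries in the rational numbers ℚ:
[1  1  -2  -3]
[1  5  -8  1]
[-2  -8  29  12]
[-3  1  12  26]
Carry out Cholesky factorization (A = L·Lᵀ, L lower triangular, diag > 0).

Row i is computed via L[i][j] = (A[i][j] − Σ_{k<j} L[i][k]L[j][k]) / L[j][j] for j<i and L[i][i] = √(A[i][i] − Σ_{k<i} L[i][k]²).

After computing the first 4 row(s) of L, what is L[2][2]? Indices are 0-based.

Step 1: L[0][0] = √(1) = 1.
  L[1][0] = (1) / L[0][0] = 1.
Step 2: L[1][1] = √(4) = 2.
  L[2][0] = (-2) / L[0][0] = -2.
  L[2][1] = (-6) / L[1][1] = -3.
Step 3: L[2][2] = √(16) = 4.
  L[3][0] = (-3) / L[0][0] = -3.
  L[3][1] = (4) / L[1][1] = 2.
  L[3][2] = (12) / L[2][2] = 3.
Step 4: L[3][3] = √(4) = 2.

L[2][2] = 4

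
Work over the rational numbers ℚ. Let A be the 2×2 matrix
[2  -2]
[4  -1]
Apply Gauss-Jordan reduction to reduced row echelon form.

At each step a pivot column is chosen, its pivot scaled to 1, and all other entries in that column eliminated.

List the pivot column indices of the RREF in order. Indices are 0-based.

step 1: normalize row 0 (÷2) = (1, -1)
  row 1: subtract 4×row0 = (0, 3)
step 2: normalize row 1 (÷3) = (0, 1)
  row 0: subtract -1×row1 = (1, 0)

pivot columns: 0, 1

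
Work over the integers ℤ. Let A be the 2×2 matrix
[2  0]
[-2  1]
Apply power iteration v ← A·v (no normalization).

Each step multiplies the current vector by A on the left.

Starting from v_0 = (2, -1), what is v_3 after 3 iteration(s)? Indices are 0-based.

v_3 = (16, -29)

v_0 = (2, -1).
v_1 = A·v_0 = (4, -5).
v_2 = A·v_1 = (8, -13).
v_3 = A·v_2 = (16, -29).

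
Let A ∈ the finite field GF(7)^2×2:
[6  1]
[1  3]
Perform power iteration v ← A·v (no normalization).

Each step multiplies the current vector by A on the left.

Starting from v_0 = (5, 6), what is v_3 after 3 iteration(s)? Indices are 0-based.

v_3 = (6, 1)

v_0 = (5, 6).
v_1 = A·v_0 = (1, 2).
v_2 = A·v_1 = (1, 0).
v_3 = A·v_2 = (6, 1).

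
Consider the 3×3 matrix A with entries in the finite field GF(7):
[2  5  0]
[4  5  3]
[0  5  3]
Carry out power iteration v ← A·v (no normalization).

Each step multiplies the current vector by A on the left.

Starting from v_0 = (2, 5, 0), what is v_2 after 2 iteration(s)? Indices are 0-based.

v_2 = (6, 6, 2)

v_0 = (2, 5, 0).
v_1 = A·v_0 = (1, 5, 4).
v_2 = A·v_1 = (6, 6, 2).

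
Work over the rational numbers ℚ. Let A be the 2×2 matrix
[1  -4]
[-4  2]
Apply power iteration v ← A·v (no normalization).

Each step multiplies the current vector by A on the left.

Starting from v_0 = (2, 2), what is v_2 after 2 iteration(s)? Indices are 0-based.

v_0 = (2, 2).
v_1 = A·v_0 = (-6, -4).
v_2 = A·v_1 = (10, 16).

v_2 = (10, 16)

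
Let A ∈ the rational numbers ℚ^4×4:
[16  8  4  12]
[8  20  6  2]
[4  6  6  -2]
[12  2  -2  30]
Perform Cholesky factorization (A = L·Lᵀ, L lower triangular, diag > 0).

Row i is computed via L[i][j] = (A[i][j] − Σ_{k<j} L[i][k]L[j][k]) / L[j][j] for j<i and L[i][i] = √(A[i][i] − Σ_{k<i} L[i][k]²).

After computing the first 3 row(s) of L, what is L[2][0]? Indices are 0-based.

L[2][0] = 1

Step 1: L[0][0] = √(16) = 4.
  L[1][0] = (8) / L[0][0] = 2.
Step 2: L[1][1] = √(16) = 4.
  L[2][0] = (4) / L[0][0] = 1.
  L[2][1] = (4) / L[1][1] = 1.
Step 3: L[2][2] = √(4) = 2.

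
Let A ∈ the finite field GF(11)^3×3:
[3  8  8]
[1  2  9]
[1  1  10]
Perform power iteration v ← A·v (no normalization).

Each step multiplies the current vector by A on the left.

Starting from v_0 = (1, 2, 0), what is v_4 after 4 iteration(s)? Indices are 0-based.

v_0 = (1, 2, 0).
v_1 = A·v_0 = (8, 5, 3).
v_2 = A·v_1 = (0, 1, 10).
v_3 = A·v_2 = (0, 4, 2).
v_4 = A·v_3 = (4, 4, 2).

v_4 = (4, 4, 2)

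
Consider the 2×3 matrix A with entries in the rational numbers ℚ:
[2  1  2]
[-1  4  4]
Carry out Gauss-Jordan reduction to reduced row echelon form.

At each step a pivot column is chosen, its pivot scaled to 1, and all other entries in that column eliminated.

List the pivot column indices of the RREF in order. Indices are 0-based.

pivot columns: 0, 1

step 1: normalize row 0 (÷2) = (1, 1/2, 1)
  row 1: subtract -1×row0 = (0, 9/2, 5)
step 2: normalize row 1 (÷9/2) = (0, 1, 10/9)
  row 0: subtract 1/2×row1 = (1, 0, 4/9)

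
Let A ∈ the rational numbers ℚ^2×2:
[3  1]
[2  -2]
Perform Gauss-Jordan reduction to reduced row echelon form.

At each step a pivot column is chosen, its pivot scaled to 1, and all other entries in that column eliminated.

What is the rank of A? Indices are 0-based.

step 1: normalize row 0 (÷3) = (1, 1/3)
  row 1: subtract 2×row0 = (0, -8/3)
step 2: normalize row 1 (÷-8/3) = (0, 1)
  row 0: subtract 1/3×row1 = (1, 0)

rank = 2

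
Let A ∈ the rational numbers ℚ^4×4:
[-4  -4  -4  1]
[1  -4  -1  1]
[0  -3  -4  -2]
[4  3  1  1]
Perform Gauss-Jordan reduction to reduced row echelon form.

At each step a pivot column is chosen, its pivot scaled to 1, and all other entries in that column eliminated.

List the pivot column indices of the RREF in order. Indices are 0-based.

pivot columns: 0, 1, 2, 3

pivot(0,0)=-4: scale R0 → (1, 1, 1, -1/4)
  clear (1,0): R1 −= (1)R0 → (0, -5, -2, 5/4)
  clear (3,0): R3 −= (4)R0 → (0, -1, -3, 2)
pivot(1,1)=-5: scale R1 → (0, 1, 2/5, -1/4)
  clear (0,1): R0 −= (1)R1 → (1, 0, 3/5, 0)
  clear (2,1): R2 −= (-3)R1 → (0, 0, -14/5, -11/4)
  clear (3,1): R3 −= (-1)R1 → (0, 0, -13/5, 7/4)
pivot(2,2)=-14/5: scale R2 → (0, 0, 1, 55/56)
  clear (0,2): R0 −= (3/5)R2 → (1, 0, 0, -33/56)
  clear (1,2): R1 −= (2/5)R2 → (0, 1, 0, -9/14)
  clear (3,2): R3 −= (-13/5)R2 → (0, 0, 0, 241/56)
pivot(3,3)=241/56: scale R3 → (0, 0, 0, 1)
  clear (0,3): R0 −= (-33/56)R3 → (1, 0, 0, 0)
  clear (1,3): R1 −= (-9/14)R3 → (0, 1, 0, 0)
  clear (2,3): R2 −= (55/56)R3 → (0, 0, 1, 0)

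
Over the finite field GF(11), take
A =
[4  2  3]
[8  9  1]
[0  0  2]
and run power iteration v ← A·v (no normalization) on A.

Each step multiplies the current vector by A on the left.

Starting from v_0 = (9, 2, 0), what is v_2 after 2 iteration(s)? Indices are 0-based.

v_0 = (9, 2, 0).
v_1 = A·v_0 = (7, 2, 0).
v_2 = A·v_1 = (10, 8, 0).

v_2 = (10, 8, 0)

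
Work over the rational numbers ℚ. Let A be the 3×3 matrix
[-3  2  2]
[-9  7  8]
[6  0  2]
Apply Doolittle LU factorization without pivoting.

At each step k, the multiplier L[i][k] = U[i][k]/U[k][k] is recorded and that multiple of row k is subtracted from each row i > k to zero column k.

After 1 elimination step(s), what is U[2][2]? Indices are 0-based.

U[2][2] = 6

[col 0] pivot -3
  R1 -= 3*R0 → (0, 1, 2)  (L[1][0] := 3)
  R2 -= -2*R0 → (0, 4, 6)  (L[2][0] := -2)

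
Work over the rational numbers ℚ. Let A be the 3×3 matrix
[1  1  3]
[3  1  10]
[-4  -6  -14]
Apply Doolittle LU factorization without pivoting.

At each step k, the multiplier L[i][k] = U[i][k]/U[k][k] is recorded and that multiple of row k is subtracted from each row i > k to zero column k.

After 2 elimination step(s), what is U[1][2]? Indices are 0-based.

U[1][2] = 1

[col 0] pivot 1
  R1 -= 3*R0 → (0, -2, 1)  (L[1][0] := 3)
  R2 -= -4*R0 → (0, -2, -2)  (L[2][0] := -4)
[col 1] pivot -2
  R2 -= 1*R1 → (0, 0, -3)  (L[2][1] := 1)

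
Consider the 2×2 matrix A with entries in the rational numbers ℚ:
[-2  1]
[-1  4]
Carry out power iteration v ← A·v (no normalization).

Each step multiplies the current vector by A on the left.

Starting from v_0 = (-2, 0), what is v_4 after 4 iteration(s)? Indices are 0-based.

v_4 = (-10, 72)

v_0 = (-2, 0).
v_1 = A·v_0 = (4, 2).
v_2 = A·v_1 = (-6, 4).
v_3 = A·v_2 = (16, 22).
v_4 = A·v_3 = (-10, 72).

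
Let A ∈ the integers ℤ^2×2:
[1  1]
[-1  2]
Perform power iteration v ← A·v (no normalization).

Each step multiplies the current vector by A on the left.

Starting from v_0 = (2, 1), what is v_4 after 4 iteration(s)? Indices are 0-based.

v_0 = (2, 1).
v_1 = A·v_0 = (3, 0).
v_2 = A·v_1 = (3, -3).
v_3 = A·v_2 = (0, -9).
v_4 = A·v_3 = (-9, -18).

v_4 = (-9, -18)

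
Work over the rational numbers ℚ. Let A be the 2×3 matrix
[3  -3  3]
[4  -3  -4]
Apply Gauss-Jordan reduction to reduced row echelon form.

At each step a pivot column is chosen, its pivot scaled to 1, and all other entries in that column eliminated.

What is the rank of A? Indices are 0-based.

rank = 2

pivot(0,0)=3: scale R0 → (1, -1, 1)
  clear (1,0): R1 −= (4)R0 → (0, 1, -8)
pivot(1,1)=1: scale R1 → (0, 1, -8)
  clear (0,1): R0 −= (-1)R1 → (1, 0, -7)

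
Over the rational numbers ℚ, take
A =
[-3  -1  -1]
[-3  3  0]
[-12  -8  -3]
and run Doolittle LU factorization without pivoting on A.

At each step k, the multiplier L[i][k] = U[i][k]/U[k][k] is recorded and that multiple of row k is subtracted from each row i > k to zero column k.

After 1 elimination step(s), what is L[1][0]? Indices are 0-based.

k=0: U[0][0]=-3
  eliminate (1,0): mult=1, new row 1: (0, 4, 1); set L[1][0]=1
  eliminate (2,0): mult=4, new row 2: (0, -4, 1); set L[2][0]=4

L[1][0] = 1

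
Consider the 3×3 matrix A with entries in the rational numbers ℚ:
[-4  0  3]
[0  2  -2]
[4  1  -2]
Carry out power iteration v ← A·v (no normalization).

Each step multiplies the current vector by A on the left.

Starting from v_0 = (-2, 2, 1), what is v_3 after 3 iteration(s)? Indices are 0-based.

v_0 = (-2, 2, 1).
v_1 = A·v_0 = (11, 2, -8).
v_2 = A·v_1 = (-68, 20, 62).
v_3 = A·v_2 = (458, -84, -376).

v_3 = (458, -84, -376)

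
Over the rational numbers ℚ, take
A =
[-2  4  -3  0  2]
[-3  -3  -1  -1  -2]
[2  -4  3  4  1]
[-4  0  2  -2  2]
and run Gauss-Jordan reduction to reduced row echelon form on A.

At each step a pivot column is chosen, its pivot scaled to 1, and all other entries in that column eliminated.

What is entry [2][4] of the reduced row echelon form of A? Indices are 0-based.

M[2][4] = 59/88

step 1: normalize row 0 (÷-2) = (1, -2, 3/2, 0, -1)
  row 1: subtract -3×row0 = (0, -9, 7/2, -1, -5)
  row 2: subtract 2×row0 = (0, 0, 0, 4, 3)
  row 3: subtract -4×row0 = (0, -8, 8, -2, -2)
step 2: normalize row 1 (÷-9) = (0, 1, -7/18, 1/9, 5/9)
  row 0: subtract -2×row1 = (1, 0, 13/18, 2/9, 1/9)
  row 3: subtract -8×row1 = (0, 0, 44/9, -10/9, 22/9)
step 3: exchange rows 2,3
step 3: normalize row 2 (÷44/9) = (0, 0, 1, -5/22, 1/2)
  row 0: subtract 13/18×row2 = (1, 0, 0, 17/44, -1/4)
  row 1: subtract -7/18×row2 = (0, 1, 0, 1/44, 3/4)
step 4: normalize row 3 (÷4) = (0, 0, 0, 1, 3/4)
  row 0: subtract 17/44×row3 = (1, 0, 0, 0, -95/176)
  row 1: subtract 1/44×row3 = (0, 1, 0, 0, 129/176)
  row 2: subtract -5/22×row3 = (0, 0, 1, 0, 59/88)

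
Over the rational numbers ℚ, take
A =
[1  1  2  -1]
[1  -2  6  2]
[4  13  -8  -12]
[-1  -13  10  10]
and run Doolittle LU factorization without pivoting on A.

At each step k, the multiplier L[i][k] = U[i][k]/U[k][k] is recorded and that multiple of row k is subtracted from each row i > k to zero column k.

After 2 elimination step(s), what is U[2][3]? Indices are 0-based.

U[2][3] = 1

Step 1: pivot at (0,0) is 1.
  row1 ← row1 − (1)·row0  ⇒  L[1][0]=1, U row1=(0, -3, 4, 3)
  row2 ← row2 − (4)·row0  ⇒  L[2][0]=4, U row2=(0, 9, -16, -8)
  row3 ← row3 − (-1)·row0  ⇒  L[3][0]=-1, U row3=(0, -12, 12, 9)
Step 2: pivot at (1,1) is -3.
  row2 ← row2 − (-3)·row1  ⇒  L[2][1]=-3, U row2=(0, 0, -4, 1)
  row3 ← row3 − (4)·row1  ⇒  L[3][1]=4, U row3=(0, 0, -4, -3)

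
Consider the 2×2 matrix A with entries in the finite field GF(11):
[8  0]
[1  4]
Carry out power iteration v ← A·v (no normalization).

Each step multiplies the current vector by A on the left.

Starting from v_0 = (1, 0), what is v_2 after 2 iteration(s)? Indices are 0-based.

v_0 = (1, 0).
v_1 = A·v_0 = (8, 1).
v_2 = A·v_1 = (9, 1).

v_2 = (9, 1)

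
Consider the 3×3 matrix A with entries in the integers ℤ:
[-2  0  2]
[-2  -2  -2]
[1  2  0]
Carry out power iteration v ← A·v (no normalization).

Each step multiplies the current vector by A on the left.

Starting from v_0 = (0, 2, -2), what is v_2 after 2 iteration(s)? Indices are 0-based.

v_0 = (0, 2, -2).
v_1 = A·v_0 = (-4, 0, 4).
v_2 = A·v_1 = (16, 0, -4).

v_2 = (16, 0, -4)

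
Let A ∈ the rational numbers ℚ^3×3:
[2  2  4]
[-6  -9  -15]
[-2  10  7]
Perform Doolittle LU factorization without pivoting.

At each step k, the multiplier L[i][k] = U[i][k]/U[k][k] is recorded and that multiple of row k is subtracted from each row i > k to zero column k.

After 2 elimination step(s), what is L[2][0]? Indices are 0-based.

L[2][0] = -1

k=0: U[0][0]=2
  eliminate (1,0): mult=-3, new row 1: (0, -3, -3); set L[1][0]=-3
  eliminate (2,0): mult=-1, new row 2: (0, 12, 11); set L[2][0]=-1
k=1: U[1][1]=-3
  eliminate (2,1): mult=-4, new row 2: (0, 0, -1); set L[2][1]=-4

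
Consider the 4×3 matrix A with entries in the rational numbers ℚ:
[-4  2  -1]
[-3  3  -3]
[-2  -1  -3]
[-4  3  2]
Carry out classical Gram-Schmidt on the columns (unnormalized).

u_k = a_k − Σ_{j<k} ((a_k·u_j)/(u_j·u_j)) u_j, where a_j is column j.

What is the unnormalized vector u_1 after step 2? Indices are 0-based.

u_1 = (-2/5, 6/5, -11/5, 3/5)

Step 1: u_0 = a_0 = (-4, -3, -2, -4).
Step 2: u_1 = a_1 − (-3/5)·u_0 = (-2/5, 6/5, -11/5, 3/5).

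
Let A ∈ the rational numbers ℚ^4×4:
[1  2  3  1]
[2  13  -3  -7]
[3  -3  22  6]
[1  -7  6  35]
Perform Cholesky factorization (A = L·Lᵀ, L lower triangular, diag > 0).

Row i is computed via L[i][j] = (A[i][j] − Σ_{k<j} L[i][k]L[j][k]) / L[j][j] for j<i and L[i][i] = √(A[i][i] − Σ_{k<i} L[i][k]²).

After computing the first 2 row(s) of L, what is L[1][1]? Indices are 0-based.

Step 1: L[0][0] = √(1) = 1.
  L[1][0] = (2) / L[0][0] = 2.
Step 2: L[1][1] = √(9) = 3.

L[1][1] = 3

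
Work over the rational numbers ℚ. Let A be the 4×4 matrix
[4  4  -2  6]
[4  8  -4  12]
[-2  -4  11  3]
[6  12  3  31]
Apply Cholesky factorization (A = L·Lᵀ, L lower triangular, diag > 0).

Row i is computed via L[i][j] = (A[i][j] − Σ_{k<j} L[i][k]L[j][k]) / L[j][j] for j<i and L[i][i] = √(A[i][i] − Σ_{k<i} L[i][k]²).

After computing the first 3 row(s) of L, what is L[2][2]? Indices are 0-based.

Step 1: L[0][0] = √(4) = 2.
  L[1][0] = (4) / L[0][0] = 2.
Step 2: L[1][1] = √(4) = 2.
  L[2][0] = (-2) / L[0][0] = -1.
  L[2][1] = (-2) / L[1][1] = -1.
Step 3: L[2][2] = √(9) = 3.

L[2][2] = 3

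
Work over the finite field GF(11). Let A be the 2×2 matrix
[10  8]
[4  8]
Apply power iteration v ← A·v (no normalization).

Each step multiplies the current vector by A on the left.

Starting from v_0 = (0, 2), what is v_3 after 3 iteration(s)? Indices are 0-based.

v_3 = (5, 4)

v_0 = (0, 2).
v_1 = A·v_0 = (5, 5).
v_2 = A·v_1 = (2, 5).
v_3 = A·v_2 = (5, 4).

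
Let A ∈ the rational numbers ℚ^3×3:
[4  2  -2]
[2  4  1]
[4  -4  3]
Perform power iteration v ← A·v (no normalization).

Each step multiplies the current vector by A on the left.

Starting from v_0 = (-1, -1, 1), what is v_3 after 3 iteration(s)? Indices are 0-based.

v_3 = (-252, -231, -69)

v_0 = (-1, -1, 1).
v_1 = A·v_0 = (-8, -5, 3).
v_2 = A·v_1 = (-48, -33, -3).
v_3 = A·v_2 = (-252, -231, -69).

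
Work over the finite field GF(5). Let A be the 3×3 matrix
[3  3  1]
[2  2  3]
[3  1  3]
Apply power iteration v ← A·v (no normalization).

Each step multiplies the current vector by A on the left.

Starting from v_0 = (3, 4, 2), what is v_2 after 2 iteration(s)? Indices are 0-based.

v_0 = (3, 4, 2).
v_1 = A·v_0 = (3, 0, 4).
v_2 = A·v_1 = (3, 3, 1).

v_2 = (3, 3, 1)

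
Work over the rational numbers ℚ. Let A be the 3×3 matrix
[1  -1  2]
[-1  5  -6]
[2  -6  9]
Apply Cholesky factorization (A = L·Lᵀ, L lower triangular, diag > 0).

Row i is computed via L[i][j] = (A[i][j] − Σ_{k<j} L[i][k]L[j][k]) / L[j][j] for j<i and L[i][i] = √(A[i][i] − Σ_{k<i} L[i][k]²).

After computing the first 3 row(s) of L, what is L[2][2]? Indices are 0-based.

L[2][2] = 1

Step 1: L[0][0] = √(1) = 1.
  L[1][0] = (-1) / L[0][0] = -1.
Step 2: L[1][1] = √(4) = 2.
  L[2][0] = (2) / L[0][0] = 2.
  L[2][1] = (-4) / L[1][1] = -2.
Step 3: L[2][2] = √(1) = 1.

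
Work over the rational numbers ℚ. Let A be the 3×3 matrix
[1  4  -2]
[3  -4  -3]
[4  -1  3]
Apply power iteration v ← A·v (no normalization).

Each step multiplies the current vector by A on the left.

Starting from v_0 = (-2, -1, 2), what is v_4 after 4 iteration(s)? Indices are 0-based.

v_0 = (-2, -1, 2).
v_1 = A·v_0 = (-10, -8, -1).
v_2 = A·v_1 = (-40, 5, -35).
v_3 = A·v_2 = (50, -35, -270).
v_4 = A·v_3 = (450, 1100, -575).

v_4 = (450, 1100, -575)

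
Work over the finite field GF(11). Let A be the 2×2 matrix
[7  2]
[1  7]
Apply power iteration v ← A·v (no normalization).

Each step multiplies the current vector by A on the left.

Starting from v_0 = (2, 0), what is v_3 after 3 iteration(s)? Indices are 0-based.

v_0 = (2, 0).
v_1 = A·v_0 = (3, 2).
v_2 = A·v_1 = (3, 6).
v_3 = A·v_2 = (0, 1).

v_3 = (0, 1)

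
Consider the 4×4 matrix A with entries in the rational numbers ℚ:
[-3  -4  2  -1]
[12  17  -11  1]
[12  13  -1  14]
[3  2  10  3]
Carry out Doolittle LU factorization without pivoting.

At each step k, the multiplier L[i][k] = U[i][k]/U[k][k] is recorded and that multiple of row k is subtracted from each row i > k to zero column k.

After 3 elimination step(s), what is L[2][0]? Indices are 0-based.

[col 0] pivot -3
  R1 -= -4*R0 → (0, 1, -3, -3)  (L[1][0] := -4)
  R2 -= -4*R0 → (0, -3, 7, 10)  (L[2][0] := -4)
  R3 -= -1*R0 → (0, -2, 12, 2)  (L[3][0] := -1)
[col 1] pivot 1
  R2 -= -3*R1 → (0, 0, -2, 1)  (L[2][1] := -3)
  R3 -= -2*R1 → (0, 0, 6, -4)  (L[3][1] := -2)
[col 2] pivot -2
  R3 -= -3*R2 → (0, 0, 0, -1)  (L[3][2] := -3)

L[2][0] = -4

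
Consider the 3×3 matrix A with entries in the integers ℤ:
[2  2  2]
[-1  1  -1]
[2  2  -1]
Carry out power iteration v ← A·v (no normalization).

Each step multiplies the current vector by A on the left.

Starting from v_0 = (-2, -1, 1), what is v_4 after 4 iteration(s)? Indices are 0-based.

v_4 = (-22, 79, 41)

v_0 = (-2, -1, 1).
v_1 = A·v_0 = (-4, 0, -7).
v_2 = A·v_1 = (-22, 11, -1).
v_3 = A·v_2 = (-24, 34, -21).
v_4 = A·v_3 = (-22, 79, 41).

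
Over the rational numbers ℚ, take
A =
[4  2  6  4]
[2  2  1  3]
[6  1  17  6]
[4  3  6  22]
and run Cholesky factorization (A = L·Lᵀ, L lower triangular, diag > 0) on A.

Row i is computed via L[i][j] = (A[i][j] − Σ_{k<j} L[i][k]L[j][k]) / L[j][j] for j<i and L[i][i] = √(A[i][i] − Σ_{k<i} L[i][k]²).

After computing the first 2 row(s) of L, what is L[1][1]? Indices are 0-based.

L[1][1] = 1

Step 1: L[0][0] = √(4) = 2.
  L[1][0] = (2) / L[0][0] = 1.
Step 2: L[1][1] = √(1) = 1.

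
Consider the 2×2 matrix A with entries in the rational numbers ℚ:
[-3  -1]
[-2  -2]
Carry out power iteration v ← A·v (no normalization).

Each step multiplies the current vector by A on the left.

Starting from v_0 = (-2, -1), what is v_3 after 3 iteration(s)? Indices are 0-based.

v_0 = (-2, -1).
v_1 = A·v_0 = (7, 6).
v_2 = A·v_1 = (-27, -26).
v_3 = A·v_2 = (107, 106).

v_3 = (107, 106)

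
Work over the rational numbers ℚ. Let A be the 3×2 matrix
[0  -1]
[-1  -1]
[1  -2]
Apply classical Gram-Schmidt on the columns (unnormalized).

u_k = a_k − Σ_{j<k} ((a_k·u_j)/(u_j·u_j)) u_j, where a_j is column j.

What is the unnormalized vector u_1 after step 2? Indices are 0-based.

u_1 = (-1, -3/2, -3/2)

Step 1: u_0 = a_0 = (0, -1, 1).
Step 2: u_1 = a_1 − (-1/2)·u_0 = (-1, -3/2, -3/2).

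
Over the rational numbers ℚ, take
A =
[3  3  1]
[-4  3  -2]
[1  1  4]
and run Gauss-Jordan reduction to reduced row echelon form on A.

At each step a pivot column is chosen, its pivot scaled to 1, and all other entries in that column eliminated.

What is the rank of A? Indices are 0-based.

step 1: normalize row 0 (÷3) = (1, 1, 1/3)
  row 1: subtract -4×row0 = (0, 7, -2/3)
  row 2: subtract 1×row0 = (0, 0, 11/3)
step 2: normalize row 1 (÷7) = (0, 1, -2/21)
  row 0: subtract 1×row1 = (1, 0, 3/7)
step 3: normalize row 2 (÷11/3) = (0, 0, 1)
  row 0: subtract 3/7×row2 = (1, 0, 0)
  row 1: subtract -2/21×row2 = (0, 1, 0)

rank = 3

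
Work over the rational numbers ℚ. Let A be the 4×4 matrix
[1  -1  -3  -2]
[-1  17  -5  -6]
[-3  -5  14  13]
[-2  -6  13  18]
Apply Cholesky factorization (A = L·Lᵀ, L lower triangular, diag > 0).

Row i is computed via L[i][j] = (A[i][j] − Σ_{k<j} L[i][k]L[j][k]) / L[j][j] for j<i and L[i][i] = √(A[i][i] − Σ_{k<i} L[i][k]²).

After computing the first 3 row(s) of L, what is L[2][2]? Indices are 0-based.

Step 1: L[0][0] = √(1) = 1.
  L[1][0] = (-1) / L[0][0] = -1.
Step 2: L[1][1] = √(16) = 4.
  L[2][0] = (-3) / L[0][0] = -3.
  L[2][1] = (-8) / L[1][1] = -2.
Step 3: L[2][2] = √(1) = 1.

L[2][2] = 1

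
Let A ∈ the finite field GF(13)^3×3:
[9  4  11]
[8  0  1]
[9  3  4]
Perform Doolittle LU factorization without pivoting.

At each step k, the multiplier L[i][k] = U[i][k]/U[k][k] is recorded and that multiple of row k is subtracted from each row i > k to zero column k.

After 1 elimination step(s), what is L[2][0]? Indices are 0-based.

L[2][0] = 1

Step 1: pivot at (0,0) is 9.
  row1 ← row1 − (11)·row0  ⇒  L[1][0]=11, U row1=(0, 8, 10)
  row2 ← row2 − (1)·row0  ⇒  L[2][0]=1, U row2=(0, 12, 6)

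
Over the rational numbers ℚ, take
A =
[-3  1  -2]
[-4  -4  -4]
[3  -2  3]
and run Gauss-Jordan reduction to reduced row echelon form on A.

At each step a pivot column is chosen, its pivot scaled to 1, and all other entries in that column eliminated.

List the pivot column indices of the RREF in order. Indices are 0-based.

pivot columns: 0, 1, 2

[1] R0 /= -3  ⇒  (1, -1/3, 2/3)
     R1 -= -4·R0  ⇒  (0, -16/3, -4/3)
     R2 -= 3·R0  ⇒  (0, -1, 1)
[2] R1 /= -16/3  ⇒  (0, 1, 1/4)
     R0 -= -1/3·R1  ⇒  (1, 0, 3/4)
     R2 -= -1·R1  ⇒  (0, 0, 5/4)
[3] R2 /= 5/4  ⇒  (0, 0, 1)
     R0 -= 3/4·R2  ⇒  (1, 0, 0)
     R1 -= 1/4·R2  ⇒  (0, 1, 0)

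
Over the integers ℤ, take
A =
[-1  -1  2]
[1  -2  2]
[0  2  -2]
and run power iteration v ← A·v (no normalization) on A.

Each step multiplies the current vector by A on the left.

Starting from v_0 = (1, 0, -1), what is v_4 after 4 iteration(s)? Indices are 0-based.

v_0 = (1, 0, -1).
v_1 = A·v_0 = (-3, -1, 2).
v_2 = A·v_1 = (8, 3, -6).
v_3 = A·v_2 = (-23, -10, 18).
v_4 = A·v_3 = (69, 33, -56).

v_4 = (69, 33, -56)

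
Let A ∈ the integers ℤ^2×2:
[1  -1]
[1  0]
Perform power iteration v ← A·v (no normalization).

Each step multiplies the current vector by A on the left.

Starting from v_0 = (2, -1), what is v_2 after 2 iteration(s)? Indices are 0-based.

v_0 = (2, -1).
v_1 = A·v_0 = (3, 2).
v_2 = A·v_1 = (1, 3).

v_2 = (1, 3)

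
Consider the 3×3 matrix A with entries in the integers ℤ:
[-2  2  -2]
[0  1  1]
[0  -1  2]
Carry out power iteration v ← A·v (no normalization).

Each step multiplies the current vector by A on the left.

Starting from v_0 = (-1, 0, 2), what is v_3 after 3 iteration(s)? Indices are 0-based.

v_0 = (-1, 0, 2).
v_1 = A·v_0 = (-2, 2, 4).
v_2 = A·v_1 = (0, 6, 6).
v_3 = A·v_2 = (0, 12, 6).

v_3 = (0, 12, 6)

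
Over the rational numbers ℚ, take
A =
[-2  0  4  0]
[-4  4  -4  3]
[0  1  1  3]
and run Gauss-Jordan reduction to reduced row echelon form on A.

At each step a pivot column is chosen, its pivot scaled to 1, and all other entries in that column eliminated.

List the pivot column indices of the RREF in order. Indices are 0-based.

[1] R0 /= -2  ⇒  (1, 0, -2, 0)
     R1 -= -4·R0  ⇒  (0, 4, -12, 3)
[2] R1 /= 4  ⇒  (0, 1, -3, 3/4)
     R2 -= 1·R1  ⇒  (0, 0, 4, 9/4)
[3] R2 /= 4  ⇒  (0, 0, 1, 9/16)
     R0 -= -2·R2  ⇒  (1, 0, 0, 9/8)
     R1 -= -3·R2  ⇒  (0, 1, 0, 39/16)

pivot columns: 0, 1, 2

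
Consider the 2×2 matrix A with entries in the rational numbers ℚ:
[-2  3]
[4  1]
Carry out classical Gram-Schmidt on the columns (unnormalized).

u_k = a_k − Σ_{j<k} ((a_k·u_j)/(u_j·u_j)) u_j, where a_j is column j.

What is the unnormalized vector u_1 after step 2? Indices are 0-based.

u_1 = (14/5, 7/5)

Step 1: u_0 = a_0 = (-2, 4).
Step 2: u_1 = a_1 − (-1/10)·u_0 = (14/5, 7/5).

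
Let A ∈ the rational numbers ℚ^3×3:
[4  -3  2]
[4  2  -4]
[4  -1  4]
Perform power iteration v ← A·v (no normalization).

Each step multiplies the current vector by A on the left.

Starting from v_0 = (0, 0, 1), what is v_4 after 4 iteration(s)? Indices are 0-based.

v_0 = (0, 0, 1).
v_1 = A·v_0 = (2, -4, 4).
v_2 = A·v_1 = (28, -16, 28).
v_3 = A·v_2 = (216, -32, 240).
v_4 = A·v_3 = (1440, -160, 1856).

v_4 = (1440, -160, 1856)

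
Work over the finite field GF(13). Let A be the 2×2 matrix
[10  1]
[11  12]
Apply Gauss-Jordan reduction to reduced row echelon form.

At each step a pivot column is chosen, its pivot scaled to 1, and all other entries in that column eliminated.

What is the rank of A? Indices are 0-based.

rank = 2

pivot(0,0)=10: scale R0 → (1, 4)
  clear (1,0): R1 −= (11)R0 → (0, 7)
pivot(1,1)=7: scale R1 → (0, 1)
  clear (0,1): R0 −= (4)R1 → (1, 0)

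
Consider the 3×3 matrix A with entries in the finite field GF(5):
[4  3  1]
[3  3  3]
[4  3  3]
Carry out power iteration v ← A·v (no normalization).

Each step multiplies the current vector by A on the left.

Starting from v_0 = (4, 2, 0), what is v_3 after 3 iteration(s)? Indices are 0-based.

v_0 = (4, 2, 0).
v_1 = A·v_0 = (2, 3, 2).
v_2 = A·v_1 = (4, 1, 3).
v_3 = A·v_2 = (2, 4, 3).

v_3 = (2, 4, 3)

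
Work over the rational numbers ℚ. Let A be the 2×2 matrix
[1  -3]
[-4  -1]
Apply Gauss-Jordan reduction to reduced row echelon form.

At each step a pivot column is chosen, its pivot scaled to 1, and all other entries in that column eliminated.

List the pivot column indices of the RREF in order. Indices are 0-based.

pivot(0,0)=1: scale R0 → (1, -3)
  clear (1,0): R1 −= (-4)R0 → (0, -13)
pivot(1,1)=-13: scale R1 → (0, 1)
  clear (0,1): R0 −= (-3)R1 → (1, 0)

pivot columns: 0, 1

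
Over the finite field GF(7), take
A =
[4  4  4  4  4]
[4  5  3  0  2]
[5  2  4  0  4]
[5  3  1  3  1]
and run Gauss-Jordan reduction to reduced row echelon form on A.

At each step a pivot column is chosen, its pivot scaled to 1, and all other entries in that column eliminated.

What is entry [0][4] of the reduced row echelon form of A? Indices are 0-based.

M[0][4] = 3

step 1: normalize row 0 (÷4) = (1, 1, 1, 1, 1)
  row 1: subtract 4×row0 = (0, 1, 6, 3, 5)
  row 2: subtract 5×row0 = (0, 4, 6, 2, 6)
  row 3: subtract 5×row0 = (0, 5, 3, 5, 3)
step 2: normalize row 1 (÷1) = (0, 1, 6, 3, 5)
  row 0: subtract 1×row1 = (1, 0, 2, 5, 3)
  row 2: subtract 4×row1 = (0, 0, 3, 4, 0)
  row 3: subtract 5×row1 = (0, 0, 1, 4, 6)
step 3: normalize row 2 (÷3) = (0, 0, 1, 6, 0)
  row 0: subtract 2×row2 = (1, 0, 0, 0, 3)
  row 1: subtract 6×row2 = (0, 1, 0, 2, 5)
  row 3: subtract 1×row2 = (0, 0, 0, 5, 6)
step 4: normalize row 3 (÷5) = (0, 0, 0, 1, 4)
  row 1: subtract 2×row3 = (0, 1, 0, 0, 4)
  row 2: subtract 6×row3 = (0, 0, 1, 0, 4)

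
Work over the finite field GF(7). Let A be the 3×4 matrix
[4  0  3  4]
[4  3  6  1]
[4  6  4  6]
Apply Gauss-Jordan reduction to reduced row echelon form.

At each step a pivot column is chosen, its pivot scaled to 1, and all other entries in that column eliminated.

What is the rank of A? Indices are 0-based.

rank = 3

pivot(0,0)=4: scale R0 → (1, 0, 6, 1)
  clear (1,0): R1 −= (4)R0 → (0, 3, 3, 4)
  clear (2,0): R2 −= (4)R0 → (0, 6, 1, 2)
pivot(1,1)=3: scale R1 → (0, 1, 1, 6)
  clear (2,1): R2 −= (6)R1 → (0, 0, 2, 1)
pivot(2,2)=2: scale R2 → (0, 0, 1, 4)
  clear (0,2): R0 −= (6)R2 → (1, 0, 0, 5)
  clear (1,2): R1 −= (1)R2 → (0, 1, 0, 2)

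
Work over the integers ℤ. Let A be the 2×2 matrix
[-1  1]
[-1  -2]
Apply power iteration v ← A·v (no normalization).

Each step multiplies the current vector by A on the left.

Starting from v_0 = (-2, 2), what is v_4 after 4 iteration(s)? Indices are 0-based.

v_0 = (-2, 2).
v_1 = A·v_0 = (4, -2).
v_2 = A·v_1 = (-6, 0).
v_3 = A·v_2 = (6, 6).
v_4 = A·v_3 = (0, -18).

v_4 = (0, -18)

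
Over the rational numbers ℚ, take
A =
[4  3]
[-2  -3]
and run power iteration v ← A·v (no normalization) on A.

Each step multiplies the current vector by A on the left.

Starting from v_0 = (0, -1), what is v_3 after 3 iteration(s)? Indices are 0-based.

v_0 = (0, -1).
v_1 = A·v_0 = (-3, 3).
v_2 = A·v_1 = (-3, -3).
v_3 = A·v_2 = (-21, 15).

v_3 = (-21, 15)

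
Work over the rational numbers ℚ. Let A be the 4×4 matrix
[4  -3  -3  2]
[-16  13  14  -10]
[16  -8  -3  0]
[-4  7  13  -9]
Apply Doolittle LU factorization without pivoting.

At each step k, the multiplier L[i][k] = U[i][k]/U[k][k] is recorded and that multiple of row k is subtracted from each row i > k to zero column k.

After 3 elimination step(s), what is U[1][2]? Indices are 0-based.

k=0: U[0][0]=4
  eliminate (1,0): mult=-4, new row 1: (0, 1, 2, -2); set L[1][0]=-4
  eliminate (2,0): mult=4, new row 2: (0, 4, 9, -8); set L[2][0]=4
  eliminate (3,0): mult=-1, new row 3: (0, 4, 10, -7); set L[3][0]=-1
k=1: U[1][1]=1
  eliminate (2,1): mult=4, new row 2: (0, 0, 1, 0); set L[2][1]=4
  eliminate (3,1): mult=4, new row 3: (0, 0, 2, 1); set L[3][1]=4
k=2: U[2][2]=1
  eliminate (3,2): mult=2, new row 3: (0, 0, 0, 1); set L[3][2]=2

U[1][2] = 2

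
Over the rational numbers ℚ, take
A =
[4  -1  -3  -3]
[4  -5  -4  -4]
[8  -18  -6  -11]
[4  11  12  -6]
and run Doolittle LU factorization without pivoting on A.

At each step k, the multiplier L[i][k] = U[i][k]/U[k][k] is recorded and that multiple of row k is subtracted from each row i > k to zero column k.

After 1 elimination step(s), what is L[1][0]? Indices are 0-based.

[col 0] pivot 4
  R1 -= 1*R0 → (0, -4, -1, -1)  (L[1][0] := 1)
  R2 -= 2*R0 → (0, -16, 0, -5)  (L[2][0] := 2)
  R3 -= 1*R0 → (0, 12, 15, -3)  (L[3][0] := 1)

L[1][0] = 1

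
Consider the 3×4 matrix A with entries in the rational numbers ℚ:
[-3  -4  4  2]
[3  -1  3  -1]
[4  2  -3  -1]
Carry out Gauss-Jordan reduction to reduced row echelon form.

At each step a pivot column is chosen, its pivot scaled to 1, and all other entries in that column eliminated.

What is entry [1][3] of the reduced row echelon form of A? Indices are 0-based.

step 1: normalize row 0 (÷-3) = (1, 4/3, -4/3, -2/3)
  row 1: subtract 3×row0 = (0, -5, 7, 1)
  row 2: subtract 4×row0 = (0, -10/3, 7/3, 5/3)
step 2: normalize row 1 (÷-5) = (0, 1, -7/5, -1/5)
  row 0: subtract 4/3×row1 = (1, 0, 8/15, -2/5)
  row 2: subtract -10/3×row1 = (0, 0, -7/3, 1)
step 3: normalize row 2 (÷-7/3) = (0, 0, 1, -3/7)
  row 0: subtract 8/15×row2 = (1, 0, 0, -6/35)
  row 1: subtract -7/5×row2 = (0, 1, 0, -4/5)

M[1][3] = -4/5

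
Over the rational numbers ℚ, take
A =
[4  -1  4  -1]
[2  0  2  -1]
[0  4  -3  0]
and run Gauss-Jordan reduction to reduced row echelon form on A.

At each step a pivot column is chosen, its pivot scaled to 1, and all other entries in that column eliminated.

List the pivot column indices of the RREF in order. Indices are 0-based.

pivot columns: 0, 1, 2

[1] R0 /= 4  ⇒  (1, -1/4, 1, -1/4)
     R1 -= 2·R0  ⇒  (0, 1/2, 0, -1/2)
[2] R1 /= 1/2  ⇒  (0, 1, 0, -1)
     R0 -= -1/4·R1  ⇒  (1, 0, 1, -1/2)
     R2 -= 4·R1  ⇒  (0, 0, -3, 4)
[3] R2 /= -3  ⇒  (0, 0, 1, -4/3)
     R0 -= 1·R2  ⇒  (1, 0, 0, 5/6)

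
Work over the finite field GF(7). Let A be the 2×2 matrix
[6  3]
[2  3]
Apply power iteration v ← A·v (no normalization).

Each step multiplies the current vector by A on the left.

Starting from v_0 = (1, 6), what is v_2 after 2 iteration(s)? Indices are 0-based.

v_2 = (1, 3)

v_0 = (1, 6).
v_1 = A·v_0 = (3, 6).
v_2 = A·v_1 = (1, 3).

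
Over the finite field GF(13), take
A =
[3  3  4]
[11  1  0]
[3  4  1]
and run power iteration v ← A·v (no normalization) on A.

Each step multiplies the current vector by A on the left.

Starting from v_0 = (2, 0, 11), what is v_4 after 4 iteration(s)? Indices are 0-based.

v_0 = (2, 0, 11).
v_1 = A·v_0 = (11, 9, 4).
v_2 = A·v_1 = (11, 0, 8).
v_3 = A·v_2 = (0, 4, 2).
v_4 = A·v_3 = (7, 4, 5).

v_4 = (7, 4, 5)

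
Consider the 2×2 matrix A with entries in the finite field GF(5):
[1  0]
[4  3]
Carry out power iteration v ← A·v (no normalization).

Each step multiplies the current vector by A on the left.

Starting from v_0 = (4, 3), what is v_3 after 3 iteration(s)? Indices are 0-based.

v_3 = (4, 4)

v_0 = (4, 3).
v_1 = A·v_0 = (4, 0).
v_2 = A·v_1 = (4, 1).
v_3 = A·v_2 = (4, 4).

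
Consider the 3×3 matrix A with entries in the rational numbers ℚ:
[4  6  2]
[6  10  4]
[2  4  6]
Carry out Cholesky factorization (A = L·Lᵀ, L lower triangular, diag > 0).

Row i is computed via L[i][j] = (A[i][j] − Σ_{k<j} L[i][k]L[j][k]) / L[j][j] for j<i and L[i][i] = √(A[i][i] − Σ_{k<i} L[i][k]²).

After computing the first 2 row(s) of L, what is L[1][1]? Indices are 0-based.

Step 1: L[0][0] = √(4) = 2.
  L[1][0] = (6) / L[0][0] = 3.
Step 2: L[1][1] = √(1) = 1.

L[1][1] = 1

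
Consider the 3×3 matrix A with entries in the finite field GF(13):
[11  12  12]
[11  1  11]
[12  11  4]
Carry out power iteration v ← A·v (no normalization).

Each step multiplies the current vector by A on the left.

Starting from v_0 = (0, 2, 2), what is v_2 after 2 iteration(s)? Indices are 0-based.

v_0 = (0, 2, 2).
v_1 = A·v_0 = (9, 11, 4).
v_2 = A·v_1 = (6, 11, 11).

v_2 = (6, 11, 11)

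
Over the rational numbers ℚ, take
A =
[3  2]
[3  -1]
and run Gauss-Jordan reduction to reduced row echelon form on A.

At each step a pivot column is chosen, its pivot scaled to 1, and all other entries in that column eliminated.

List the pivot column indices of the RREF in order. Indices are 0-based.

pivot columns: 0, 1

[1] R0 /= 3  ⇒  (1, 2/3)
     R1 -= 3·R0  ⇒  (0, -3)
[2] R1 /= -3  ⇒  (0, 1)
     R0 -= 2/3·R1  ⇒  (1, 0)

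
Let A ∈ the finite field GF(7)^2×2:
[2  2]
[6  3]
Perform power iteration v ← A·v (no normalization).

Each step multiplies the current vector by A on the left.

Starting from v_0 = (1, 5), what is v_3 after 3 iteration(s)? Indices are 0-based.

v_3 = (3, 3)

v_0 = (1, 5).
v_1 = A·v_0 = (5, 0).
v_2 = A·v_1 = (3, 2).
v_3 = A·v_2 = (3, 3).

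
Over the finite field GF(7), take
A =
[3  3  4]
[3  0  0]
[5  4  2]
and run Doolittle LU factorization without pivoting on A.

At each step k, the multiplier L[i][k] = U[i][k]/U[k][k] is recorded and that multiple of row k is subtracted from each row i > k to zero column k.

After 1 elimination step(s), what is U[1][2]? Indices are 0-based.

U[1][2] = 3

k=0: U[0][0]=3
  eliminate (1,0): mult=1, new row 1: (0, 4, 3); set L[1][0]=1
  eliminate (2,0): mult=4, new row 2: (0, 6, 0); set L[2][0]=4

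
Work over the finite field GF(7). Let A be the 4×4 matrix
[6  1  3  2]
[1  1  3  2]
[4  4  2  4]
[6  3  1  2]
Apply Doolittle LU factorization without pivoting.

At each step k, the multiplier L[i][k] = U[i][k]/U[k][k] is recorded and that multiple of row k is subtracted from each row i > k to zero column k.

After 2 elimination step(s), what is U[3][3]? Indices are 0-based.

U[3][3] = 3

k=0: U[0][0]=6
  eliminate (1,0): mult=6, new row 1: (0, 2, 6, 4); set L[1][0]=6
  eliminate (2,0): mult=3, new row 2: (0, 1, 0, 5); set L[2][0]=3
  eliminate (3,0): mult=1, new row 3: (0, 2, 5, 0); set L[3][0]=1
k=1: U[1][1]=2
  eliminate (2,1): mult=4, new row 2: (0, 0, 4, 3); set L[2][1]=4
  eliminate (3,1): mult=1, new row 3: (0, 0, 6, 3); set L[3][1]=1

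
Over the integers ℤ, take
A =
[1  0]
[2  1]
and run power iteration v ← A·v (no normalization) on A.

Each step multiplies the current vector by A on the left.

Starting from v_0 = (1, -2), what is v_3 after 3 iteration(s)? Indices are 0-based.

v_3 = (1, 4)

v_0 = (1, -2).
v_1 = A·v_0 = (1, 0).
v_2 = A·v_1 = (1, 2).
v_3 = A·v_2 = (1, 4).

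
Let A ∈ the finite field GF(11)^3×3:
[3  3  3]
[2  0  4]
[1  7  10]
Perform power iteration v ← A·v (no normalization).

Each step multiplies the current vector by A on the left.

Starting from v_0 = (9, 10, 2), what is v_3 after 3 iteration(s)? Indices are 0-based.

v_3 = (0, 7, 2)

v_0 = (9, 10, 2).
v_1 = A·v_0 = (8, 4, 0).
v_2 = A·v_1 = (3, 5, 3).
v_3 = A·v_2 = (0, 7, 2).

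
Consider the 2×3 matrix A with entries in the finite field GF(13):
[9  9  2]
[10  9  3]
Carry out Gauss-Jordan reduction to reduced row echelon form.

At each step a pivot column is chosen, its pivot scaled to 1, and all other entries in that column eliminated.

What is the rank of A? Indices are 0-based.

rank = 2

[1] R0 /= 9  ⇒  (1, 1, 6)
     R1 -= 10·R0  ⇒  (0, 12, 8)
[2] R1 /= 12  ⇒  (0, 1, 5)
     R0 -= 1·R1  ⇒  (1, 0, 1)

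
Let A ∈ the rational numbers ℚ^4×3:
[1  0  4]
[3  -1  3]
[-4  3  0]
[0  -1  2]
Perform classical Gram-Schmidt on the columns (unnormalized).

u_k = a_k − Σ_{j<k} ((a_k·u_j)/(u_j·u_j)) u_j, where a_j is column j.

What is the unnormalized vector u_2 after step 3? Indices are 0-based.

Step 1: u_0 = a_0 = (1, 3, -4, 0).
Step 2: u_1 = a_1 − (-15/26)·u_0 = (15/26, 19/26, 9/13, -1).
Step 3: u_2 = a_2 − (1/2)·u_0 − (65/61)·u_1 = (176/61, 44/61, 77/61, 187/61).

u_2 = (176/61, 44/61, 77/61, 187/61)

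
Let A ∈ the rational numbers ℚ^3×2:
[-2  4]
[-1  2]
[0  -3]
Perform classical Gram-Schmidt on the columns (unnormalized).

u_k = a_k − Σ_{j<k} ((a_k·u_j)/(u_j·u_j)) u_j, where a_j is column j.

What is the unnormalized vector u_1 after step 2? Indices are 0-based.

Step 1: u_0 = a_0 = (-2, -1, 0).
Step 2: u_1 = a_1 − (-2)·u_0 = (0, 0, -3).

u_1 = (0, 0, -3)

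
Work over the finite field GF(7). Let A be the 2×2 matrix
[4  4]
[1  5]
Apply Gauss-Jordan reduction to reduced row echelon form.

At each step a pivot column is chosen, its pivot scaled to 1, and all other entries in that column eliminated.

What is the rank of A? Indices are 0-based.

[1] R0 /= 4  ⇒  (1, 1)
     R1 -= 1·R0  ⇒  (0, 4)
[2] R1 /= 4  ⇒  (0, 1)
     R0 -= 1·R1  ⇒  (1, 0)

rank = 2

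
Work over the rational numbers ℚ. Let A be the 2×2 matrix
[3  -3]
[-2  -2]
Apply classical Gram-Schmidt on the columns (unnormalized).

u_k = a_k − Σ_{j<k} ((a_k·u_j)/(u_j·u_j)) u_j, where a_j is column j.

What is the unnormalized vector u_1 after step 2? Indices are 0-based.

Step 1: u_0 = a_0 = (3, -2).
Step 2: u_1 = a_1 − (-5/13)·u_0 = (-24/13, -36/13).

u_1 = (-24/13, -36/13)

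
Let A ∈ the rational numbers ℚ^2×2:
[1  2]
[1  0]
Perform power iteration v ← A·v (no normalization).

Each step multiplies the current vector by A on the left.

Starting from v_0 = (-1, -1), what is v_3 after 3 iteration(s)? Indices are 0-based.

v_3 = (-11, -5)

v_0 = (-1, -1).
v_1 = A·v_0 = (-3, -1).
v_2 = A·v_1 = (-5, -3).
v_3 = A·v_2 = (-11, -5).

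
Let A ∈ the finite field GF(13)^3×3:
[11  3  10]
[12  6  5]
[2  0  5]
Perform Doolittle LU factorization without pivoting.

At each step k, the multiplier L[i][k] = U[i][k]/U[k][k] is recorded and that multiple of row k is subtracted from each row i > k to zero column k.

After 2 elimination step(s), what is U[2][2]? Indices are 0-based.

U[2][2] = 2

Step 1: pivot at (0,0) is 11.
  row1 ← row1 − (7)·row0  ⇒  L[1][0]=7, U row1=(0, 11, 0)
  row2 ← row2 − (12)·row0  ⇒  L[2][0]=12, U row2=(0, 3, 2)
Step 2: pivot at (1,1) is 11.
  row2 ← row2 − (5)·row1  ⇒  L[2][1]=5, U row2=(0, 0, 2)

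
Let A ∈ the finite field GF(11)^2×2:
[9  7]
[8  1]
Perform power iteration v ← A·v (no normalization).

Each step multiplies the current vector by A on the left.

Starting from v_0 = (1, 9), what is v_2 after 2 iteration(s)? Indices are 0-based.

v_0 = (1, 9).
v_1 = A·v_0 = (6, 6).
v_2 = A·v_1 = (8, 10).

v_2 = (8, 10)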